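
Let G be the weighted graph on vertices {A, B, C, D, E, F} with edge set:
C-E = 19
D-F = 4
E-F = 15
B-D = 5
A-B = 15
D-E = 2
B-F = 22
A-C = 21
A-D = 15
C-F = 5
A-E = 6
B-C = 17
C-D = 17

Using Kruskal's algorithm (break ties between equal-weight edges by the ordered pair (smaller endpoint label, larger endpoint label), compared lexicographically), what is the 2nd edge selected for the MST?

Sort edges by weight, then run Kruskal:
D-E (2): add. Components now {A} {B} {C} {D,E} {F}
D-F (4): add. Components now {A} {B} {C} {D,E,F}
B-D (5): add. Components now {A} {B,D,E,F} {C}
C-F (5): add. Components now {A} {B,C,D,E,F}
A-E (6): add. Components now {A,B,C,D,E,F}
The 2nd edge added is D-F.

D-F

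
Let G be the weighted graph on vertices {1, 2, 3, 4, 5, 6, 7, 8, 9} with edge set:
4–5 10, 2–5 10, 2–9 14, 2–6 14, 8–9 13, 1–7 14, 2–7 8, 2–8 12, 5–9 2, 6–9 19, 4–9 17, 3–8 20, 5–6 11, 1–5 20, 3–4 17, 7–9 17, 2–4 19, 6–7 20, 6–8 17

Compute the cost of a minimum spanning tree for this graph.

Kruskal: consider edges lightest-first.
5–9 (2): add — endpoints in different components.
2–7 (8): add — endpoints in different components.
2–5 (10): add — endpoints in different components.
4–5 (10): add — endpoints in different components.
5–6 (11): add — endpoints in different components.
2–8 (12): add — endpoints in different components.
8–9 (13): skip — 8 and 9 already connected.
1–7 (14): add — endpoints in different components.
2–6 (14): skip — 2 and 6 already connected.
2–9 (14): skip — 2 and 9 already connected.
3–4 (17): add — endpoints in different components.
MST edges: 5–9, 2–7, 2–5, 4–5, 5–6, 2–8, 1–7, 3–4; total weight 2+8+10+10+11+12+14+17 = 84.

84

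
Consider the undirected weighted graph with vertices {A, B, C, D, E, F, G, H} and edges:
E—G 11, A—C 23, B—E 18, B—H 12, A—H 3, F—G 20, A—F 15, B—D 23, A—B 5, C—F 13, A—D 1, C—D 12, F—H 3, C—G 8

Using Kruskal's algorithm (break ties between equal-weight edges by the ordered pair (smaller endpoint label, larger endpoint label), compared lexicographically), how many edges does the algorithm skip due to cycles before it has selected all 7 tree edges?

1

Sort edges by weight, then run Kruskal:
A—D (1): add — endpoints in different components.
A—H (3): add — endpoints in different components.
F—H (3): add — endpoints in different components.
A—B (5): add — endpoints in different components.
C—G (8): add — endpoints in different components.
E—G (11): add — endpoints in different components.
B—H (12): skip — B and H already connected.
C—D (12): add — endpoints in different components.
Edges rejected before the tree was complete: 1.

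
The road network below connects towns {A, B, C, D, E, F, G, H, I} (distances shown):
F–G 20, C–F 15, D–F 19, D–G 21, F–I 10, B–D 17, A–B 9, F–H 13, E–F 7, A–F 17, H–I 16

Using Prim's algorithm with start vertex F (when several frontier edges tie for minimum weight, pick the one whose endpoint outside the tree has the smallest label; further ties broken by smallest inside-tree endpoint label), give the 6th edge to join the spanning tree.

A-B

Prim's algorithm from F:
Step 1: cheapest edge leaving the tree is E–F (7); add E.
Step 2: cheapest edge leaving the tree is F–I (10); add I.
Step 3: cheapest edge leaving the tree is F–H (13); add H.
Step 4: cheapest edge leaving the tree is C–F (15); add C.
Step 5: cheapest edge leaving the tree is A–F (17); add A.
Step 6: cheapest edge leaving the tree is A–B (9); add B.
Step 7: cheapest edge leaving the tree is B–D (17); add D.
Step 8: cheapest edge leaving the tree is F–G (20); add G.
The 6th edge added is A–B.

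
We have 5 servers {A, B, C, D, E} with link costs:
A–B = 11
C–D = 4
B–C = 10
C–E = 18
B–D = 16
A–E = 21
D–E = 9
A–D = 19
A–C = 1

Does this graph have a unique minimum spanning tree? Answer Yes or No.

Kruskal: consider edges lightest-first.
A–C (1): add — endpoints in different components.
C–D (4): add — endpoints in different components.
D–E (9): add — endpoints in different components.
B–C (10): add — endpoints in different components.
Every non-tree edge has weight strictly greater than the heaviest edge on the tree path between its endpoints, so the MST is unique.

Yes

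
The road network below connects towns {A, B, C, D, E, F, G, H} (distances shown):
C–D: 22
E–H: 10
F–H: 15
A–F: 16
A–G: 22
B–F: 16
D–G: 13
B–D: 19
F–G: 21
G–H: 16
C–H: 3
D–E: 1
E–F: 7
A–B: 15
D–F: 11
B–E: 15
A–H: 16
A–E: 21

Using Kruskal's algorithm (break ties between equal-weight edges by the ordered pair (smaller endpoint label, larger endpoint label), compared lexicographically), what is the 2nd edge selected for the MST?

C-H

Kruskal's algorithm — process edges by increasing weight (ties by edge label):
D–E (1): add — endpoints in different components.
C–H (3): add — endpoints in different components.
E–F (7): add — endpoints in different components.
E–H (10): add — endpoints in different components.
D–F (11): skip — D and F already connected.
D–G (13): add — endpoints in different components.
A–B (15): add — endpoints in different components.
B–E (15): add — endpoints in different components.
The 2nd edge added is C–H.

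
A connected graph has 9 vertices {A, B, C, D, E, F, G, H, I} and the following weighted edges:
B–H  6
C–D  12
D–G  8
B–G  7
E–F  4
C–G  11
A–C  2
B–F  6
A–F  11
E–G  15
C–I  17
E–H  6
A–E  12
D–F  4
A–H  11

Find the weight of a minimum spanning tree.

57

Kruskal: consider edges lightest-first.
A–C (2): add — endpoints in different components.
D–F (4): add — endpoints in different components.
E–F (4): add — endpoints in different components.
B–F (6): add — endpoints in different components.
B–H (6): add — endpoints in different components.
E–H (6): skip — E and H already connected.
B–G (7): add — endpoints in different components.
D–G (8): skip — D and G already connected.
A–F (11): add — endpoints in different components.
A–H (11): skip — A and H already connected.
C–G (11): skip — C and G already connected.
A–E (12): skip — A and E already connected.
C–D (12): skip — C and D already connected.
E–G (15): skip — E and G already connected.
C–I (17): add — endpoints in different components.
MST edges: A–C, D–F, E–F, B–F, B–H, B–G, A–F, C–I; total weight 2+4+4+6+6+7+11+17 = 57.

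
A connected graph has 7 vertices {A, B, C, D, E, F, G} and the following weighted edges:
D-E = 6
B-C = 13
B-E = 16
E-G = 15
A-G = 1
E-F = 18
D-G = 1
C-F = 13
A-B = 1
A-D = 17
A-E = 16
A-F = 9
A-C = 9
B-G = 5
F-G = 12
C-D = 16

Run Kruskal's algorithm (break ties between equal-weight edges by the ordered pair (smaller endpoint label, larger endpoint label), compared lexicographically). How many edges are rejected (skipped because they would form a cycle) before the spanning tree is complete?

1

Sort edges by weight, then run Kruskal:
A-B (1): add. Components now {A,B} {C} {D} {E} {F} {G}
A-G (1): add. Components now {A,B,G} {C} {D} {E} {F}
D-G (1): add. Components now {A,B,D,G} {C} {E} {F}
B-G (5): skip — B and G already connected.
D-E (6): add. Components now {A,B,D,E,G} {C} {F}
A-C (9): add. Components now {A,B,C,D,E,G} {F}
A-F (9): add. Components now {A,B,C,D,E,F,G}
Edges rejected before the tree was complete: 1.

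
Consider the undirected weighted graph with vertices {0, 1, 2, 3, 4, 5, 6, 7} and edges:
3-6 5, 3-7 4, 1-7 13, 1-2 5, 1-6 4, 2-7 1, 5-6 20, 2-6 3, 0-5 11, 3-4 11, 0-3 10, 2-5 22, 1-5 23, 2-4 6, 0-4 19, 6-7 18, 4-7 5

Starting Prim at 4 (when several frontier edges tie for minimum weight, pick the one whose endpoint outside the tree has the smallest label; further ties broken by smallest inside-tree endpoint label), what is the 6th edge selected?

0-3

Prim's algorithm from 4:
Step 1: cheapest edge leaving the tree is 4-7 (5); add 7.
Step 2: cheapest edge leaving the tree is 2-7 (1); add 2.
Step 3: cheapest edge leaving the tree is 2-6 (3); add 6.
Step 4: cheapest edge leaving the tree is 1-6 (4); add 1.
Step 5: cheapest edge leaving the tree is 3-7 (4); add 3.
Step 6: cheapest edge leaving the tree is 0-3 (10); add 0.
Step 7: cheapest edge leaving the tree is 0-5 (11); add 5.
The 6th edge added is 0-3.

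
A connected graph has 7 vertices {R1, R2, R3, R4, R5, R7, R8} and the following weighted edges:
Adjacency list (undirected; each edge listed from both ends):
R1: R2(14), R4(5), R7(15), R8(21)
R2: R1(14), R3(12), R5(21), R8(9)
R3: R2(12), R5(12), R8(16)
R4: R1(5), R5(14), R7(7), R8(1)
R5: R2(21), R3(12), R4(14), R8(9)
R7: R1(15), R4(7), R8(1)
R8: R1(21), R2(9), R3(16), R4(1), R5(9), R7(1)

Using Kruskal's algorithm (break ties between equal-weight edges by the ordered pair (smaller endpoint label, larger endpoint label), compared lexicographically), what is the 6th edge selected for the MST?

Sort edges by weight, then run Kruskal:
R4—R8 (1): add — endpoints in different components.
R7—R8 (1): add — endpoints in different components.
R1—R4 (5): add — endpoints in different components.
R4—R7 (7): skip — R7 and R4 already connected.
R2—R8 (9): add — endpoints in different components.
R5—R8 (9): add — endpoints in different components.
R2—R3 (12): add — endpoints in different components.
The 6th edge added is R2—R3.

R2-R3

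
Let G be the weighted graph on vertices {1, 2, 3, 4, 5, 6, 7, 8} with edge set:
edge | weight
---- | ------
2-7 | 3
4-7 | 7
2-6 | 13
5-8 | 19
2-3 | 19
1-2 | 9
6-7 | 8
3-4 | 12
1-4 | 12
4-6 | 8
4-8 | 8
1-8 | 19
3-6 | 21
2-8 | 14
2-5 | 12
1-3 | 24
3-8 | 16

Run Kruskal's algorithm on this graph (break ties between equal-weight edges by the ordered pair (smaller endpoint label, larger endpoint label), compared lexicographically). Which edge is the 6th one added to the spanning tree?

2-5

Kruskal: consider edges lightest-first.
2-7 (3): add — endpoints in different components.
4-7 (7): add — endpoints in different components.
4-6 (8): add — endpoints in different components.
4-8 (8): add — endpoints in different components.
6-7 (8): skip — 6 and 7 already connected.
1-2 (9): add — endpoints in different components.
1-4 (12): skip — 1 and 4 already connected.
2-5 (12): add — endpoints in different components.
3-4 (12): add — endpoints in different components.
The 6th edge added is 2-5.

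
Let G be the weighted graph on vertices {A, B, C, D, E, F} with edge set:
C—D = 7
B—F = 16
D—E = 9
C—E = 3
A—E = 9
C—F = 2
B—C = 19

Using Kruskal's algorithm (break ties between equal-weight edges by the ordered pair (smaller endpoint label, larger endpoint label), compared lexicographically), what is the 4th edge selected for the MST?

Kruskal: consider edges lightest-first.
C—F (2): add — endpoints in different components.
C—E (3): add — endpoints in different components.
C—D (7): add — endpoints in different components.
A—E (9): add — endpoints in different components.
D—E (9): skip — D and E already connected.
B—F (16): add — endpoints in different components.
The 4th edge added is A—E.

A-E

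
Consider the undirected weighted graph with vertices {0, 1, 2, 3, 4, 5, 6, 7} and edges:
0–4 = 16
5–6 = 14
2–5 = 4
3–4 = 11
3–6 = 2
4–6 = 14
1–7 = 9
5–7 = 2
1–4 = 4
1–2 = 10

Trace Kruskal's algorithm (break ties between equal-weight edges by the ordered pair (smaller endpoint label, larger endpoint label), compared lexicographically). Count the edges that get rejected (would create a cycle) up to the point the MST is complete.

Kruskal: consider edges lightest-first.
3–6 (2): add — endpoints in different components.
5–7 (2): add — endpoints in different components.
1–4 (4): add — endpoints in different components.
2–5 (4): add — endpoints in different components.
1–7 (9): add — endpoints in different components.
1–2 (10): skip — 1 and 2 already connected.
3–4 (11): add — endpoints in different components.
4–6 (14): skip — 4 and 6 already connected.
5–6 (14): skip — 5 and 6 already connected.
0–4 (16): add — endpoints in different components.
Edges rejected before the tree was complete: 3.

3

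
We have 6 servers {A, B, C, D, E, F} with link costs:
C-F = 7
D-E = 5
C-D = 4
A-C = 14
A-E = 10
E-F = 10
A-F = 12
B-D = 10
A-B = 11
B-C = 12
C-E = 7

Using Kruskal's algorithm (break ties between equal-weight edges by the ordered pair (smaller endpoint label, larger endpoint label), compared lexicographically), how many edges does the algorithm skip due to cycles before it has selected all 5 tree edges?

Kruskal's algorithm — process edges by increasing weight (ties by edge label):
C-D (4): add — endpoints in different components.
D-E (5): add — endpoints in different components.
C-E (7): skip — C and E already connected.
C-F (7): add — endpoints in different components.
A-E (10): add — endpoints in different components.
B-D (10): add — endpoints in different components.
Edges rejected before the tree was complete: 1.

1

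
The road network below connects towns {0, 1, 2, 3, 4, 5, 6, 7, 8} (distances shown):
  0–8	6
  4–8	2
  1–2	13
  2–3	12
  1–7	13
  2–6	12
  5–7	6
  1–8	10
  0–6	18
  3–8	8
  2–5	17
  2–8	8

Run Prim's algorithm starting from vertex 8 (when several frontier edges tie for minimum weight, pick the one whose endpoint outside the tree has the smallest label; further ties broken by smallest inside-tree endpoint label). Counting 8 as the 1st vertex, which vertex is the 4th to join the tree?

Prim, starting at 8.
Step 1: cheapest edge leaving the tree is 4–8 (2); add 4.
Step 2: cheapest edge leaving the tree is 0–8 (6); add 0.
Step 3: cheapest edge leaving the tree is 2–8 (8); add 2.
Step 4: cheapest edge leaving the tree is 3–8 (8); add 3.
Step 5: cheapest edge leaving the tree is 1–8 (10); add 1.
Step 6: cheapest edge leaving the tree is 2–6 (12); add 6.
Step 7: cheapest edge leaving the tree is 1–7 (13); add 7.
Step 8: cheapest edge leaving the tree is 5–7 (6); add 5.
Vertex order: 8, 4, 0, 2, 3, 1, 6, 7, 5. The 4th vertex is 2.

2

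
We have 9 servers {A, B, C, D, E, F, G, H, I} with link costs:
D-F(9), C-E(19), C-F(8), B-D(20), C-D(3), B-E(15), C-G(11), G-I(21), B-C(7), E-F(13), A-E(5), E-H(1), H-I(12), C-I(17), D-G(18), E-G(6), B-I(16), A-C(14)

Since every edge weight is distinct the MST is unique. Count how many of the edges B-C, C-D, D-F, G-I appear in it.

Sort edges by weight, then run Kruskal:
E-H (1): add — endpoints in different components.
C-D (3): add — endpoints in different components.
A-E (5): add — endpoints in different components.
E-G (6): add — endpoints in different components.
B-C (7): add — endpoints in different components.
C-F (8): add — endpoints in different components.
D-F (9): skip — D and F already connected.
C-G (11): add — endpoints in different components.
H-I (12): add — endpoints in different components.
MST edge set: {E-H, C-D, A-E, E-G, B-C, C-F, C-G, H-I}.
Of the listed edges, {B-C, C-D} are in the MST → 2.

2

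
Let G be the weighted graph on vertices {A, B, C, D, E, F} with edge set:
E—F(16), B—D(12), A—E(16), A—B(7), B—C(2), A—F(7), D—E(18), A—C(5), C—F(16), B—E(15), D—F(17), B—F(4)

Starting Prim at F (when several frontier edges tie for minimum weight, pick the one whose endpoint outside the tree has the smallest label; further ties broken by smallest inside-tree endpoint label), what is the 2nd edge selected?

B-C

Prim's algorithm from F:
Step 1: cheapest edge leaving the tree is B—F (4); add B.
Step 2: cheapest edge leaving the tree is B—C (2); add C.
Step 3: cheapest edge leaving the tree is A—C (5); add A.
Step 4: cheapest edge leaving the tree is B—D (12); add D.
Step 5: cheapest edge leaving the tree is B—E (15); add E.
The 2nd edge added is B—C.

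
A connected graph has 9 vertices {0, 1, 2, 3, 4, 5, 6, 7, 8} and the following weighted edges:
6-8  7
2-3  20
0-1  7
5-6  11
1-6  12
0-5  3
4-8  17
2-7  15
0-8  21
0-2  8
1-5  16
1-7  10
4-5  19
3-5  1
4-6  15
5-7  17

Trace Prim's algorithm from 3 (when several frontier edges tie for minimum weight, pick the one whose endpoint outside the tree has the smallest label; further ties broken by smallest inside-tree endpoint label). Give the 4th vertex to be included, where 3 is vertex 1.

1

Prim, starting at 3.
Step 1: cheapest edge leaving the tree is 3-5 (1); add 5.
Step 2: cheapest edge leaving the tree is 0-5 (3); add 0.
Step 3: cheapest edge leaving the tree is 0-1 (7); add 1.
Step 4: cheapest edge leaving the tree is 0-2 (8); add 2.
Step 5: cheapest edge leaving the tree is 1-7 (10); add 7.
Step 6: cheapest edge leaving the tree is 5-6 (11); add 6.
Step 7: cheapest edge leaving the tree is 6-8 (7); add 8.
Step 8: cheapest edge leaving the tree is 4-6 (15); add 4.
Vertex order: 3, 5, 0, 1, 2, 7, 6, 8, 4. The 4th vertex is 1.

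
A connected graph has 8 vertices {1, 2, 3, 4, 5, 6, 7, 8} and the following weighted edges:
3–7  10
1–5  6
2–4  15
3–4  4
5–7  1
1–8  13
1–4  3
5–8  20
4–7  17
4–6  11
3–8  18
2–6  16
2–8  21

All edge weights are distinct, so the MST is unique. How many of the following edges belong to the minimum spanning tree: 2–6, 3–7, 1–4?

Kruskal: consider edges lightest-first.
5–7 (1): add — endpoints in different components.
1–4 (3): add — endpoints in different components.
3–4 (4): add — endpoints in different components.
1–5 (6): add — endpoints in different components.
3–7 (10): skip — 3 and 7 already connected.
4–6 (11): add — endpoints in different components.
1–8 (13): add — endpoints in different components.
2–4 (15): add — endpoints in different components.
MST edge set: {5–7, 1–4, 3–4, 1–5, 4–6, 1–8, 2–4}.
Of the listed edges, {1–4} are in the MST → 1.

1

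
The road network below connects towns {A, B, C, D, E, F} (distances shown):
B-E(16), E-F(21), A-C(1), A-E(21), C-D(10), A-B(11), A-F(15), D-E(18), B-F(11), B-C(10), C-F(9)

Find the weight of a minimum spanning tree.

46

Prim, starting at F.
Step 1: frontier [C-F 9, B-F 11, A-F 15, E-F 21] → take C-F (9); add C.
Step 2: frontier [A-C 1, B-C 10, C-D 10, B-F 11, A-F 15, E-F 21] → take A-C (1); add A.
Step 3: frontier [A-B 11, A-E 21, B-C 10, C-D 10, B-F 11, E-F 21] → take B-C (10); add B.
Step 4: frontier [A-E 21, B-E 16, C-D 10, E-F 21] → take C-D (10); add D.
Step 5: frontier [A-E 21, B-E 16, D-E 18, E-F 21] → take B-E (16); add E.
MST edges: C-F, A-C, B-C, C-D, B-E; total weight 9+1+10+10+16 = 46.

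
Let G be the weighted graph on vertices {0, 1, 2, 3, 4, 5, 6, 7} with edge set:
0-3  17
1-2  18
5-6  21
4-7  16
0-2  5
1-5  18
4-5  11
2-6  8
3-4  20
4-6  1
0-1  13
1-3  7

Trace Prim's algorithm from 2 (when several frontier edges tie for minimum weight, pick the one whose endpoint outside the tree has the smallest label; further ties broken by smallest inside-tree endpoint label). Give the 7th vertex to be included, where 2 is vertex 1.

Grow the tree from 2 using Prim:
Step 1: frontier [0-2 5, 2-6 8, 1-2 18] → take 0-2 (5); add 0.
Step 2: frontier [0-1 13, 0-3 17, 2-6 8, 1-2 18] → take 2-6 (8); add 6.
Step 3: frontier [0-1 13, 0-3 17, 1-2 18, 4-6 1, 5-6 21] → take 4-6 (1); add 4.
Step 4: frontier [0-1 13, 0-3 17, 1-2 18, 4-5 11, 4-7 16, 3-4 20, 5-6 21] → take 4-5 (11); add 5.
Step 5: frontier [0-1 13, 0-3 17, 1-2 18, 4-7 16, 3-4 20, 1-5 18] → take 0-1 (13); add 1.
Step 6: frontier [0-3 17, 1-3 7, 4-7 16, 3-4 20] → take 1-3 (7); add 3.
Step 7: frontier [4-7 16] → take 4-7 (16); add 7.
Vertex order: 2, 0, 6, 4, 5, 1, 3, 7. The 7th vertex is 3.

3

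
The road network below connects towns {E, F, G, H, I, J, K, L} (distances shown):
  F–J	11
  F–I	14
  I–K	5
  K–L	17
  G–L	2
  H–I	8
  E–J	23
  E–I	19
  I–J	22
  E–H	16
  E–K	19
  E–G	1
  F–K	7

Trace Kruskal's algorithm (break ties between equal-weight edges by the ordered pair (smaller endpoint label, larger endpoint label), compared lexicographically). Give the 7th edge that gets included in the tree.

Kruskal's algorithm — process edges by increasing weight (ties by edge label):
E–G (1): add — endpoints in different components.
G–L (2): add — endpoints in different components.
I–K (5): add — endpoints in different components.
F–K (7): add — endpoints in different components.
H–I (8): add — endpoints in different components.
F–J (11): add — endpoints in different components.
F–I (14): skip — F and I already connected.
E–H (16): add — endpoints in different components.
The 7th edge added is E–H.

E-H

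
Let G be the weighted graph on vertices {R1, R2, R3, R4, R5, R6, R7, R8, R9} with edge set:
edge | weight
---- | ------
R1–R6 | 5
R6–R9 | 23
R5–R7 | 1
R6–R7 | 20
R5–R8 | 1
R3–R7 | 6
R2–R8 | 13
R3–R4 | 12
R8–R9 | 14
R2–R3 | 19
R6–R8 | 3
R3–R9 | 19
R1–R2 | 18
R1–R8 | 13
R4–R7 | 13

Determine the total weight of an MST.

55

Prim, starting at R1.
Step 1: cheapest edge leaving the tree is R1–R6 (5); add R6.
Step 2: cheapest edge leaving the tree is R6–R8 (3); add R8.
Step 3: cheapest edge leaving the tree is R5–R8 (1); add R5.
Step 4: cheapest edge leaving the tree is R5–R7 (1); add R7.
Step 5: cheapest edge leaving the tree is R3–R7 (6); add R3.
Step 6: cheapest edge leaving the tree is R3–R4 (12); add R4.
Step 7: cheapest edge leaving the tree is R2–R8 (13); add R2.
Step 8: cheapest edge leaving the tree is R8–R9 (14); add R9.
MST edges: R1–R6, R6–R8, R5–R8, R5–R7, R3–R7, R3–R4, R2–R8, R8–R9; total weight 5+3+1+1+6+12+13+14 = 55.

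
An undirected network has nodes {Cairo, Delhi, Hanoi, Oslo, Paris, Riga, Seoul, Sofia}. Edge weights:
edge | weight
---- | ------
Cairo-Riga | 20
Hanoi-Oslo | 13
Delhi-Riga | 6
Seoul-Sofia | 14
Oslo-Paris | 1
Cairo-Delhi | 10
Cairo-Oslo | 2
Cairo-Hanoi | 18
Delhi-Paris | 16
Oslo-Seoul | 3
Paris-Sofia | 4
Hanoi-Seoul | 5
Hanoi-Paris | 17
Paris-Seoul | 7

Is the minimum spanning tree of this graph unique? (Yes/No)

Yes

Sort edges by weight, then run Kruskal:
Oslo-Paris (1): add — endpoints in different components.
Cairo-Oslo (2): add — endpoints in different components.
Oslo-Seoul (3): add — endpoints in different components.
Paris-Sofia (4): add — endpoints in different components.
Hanoi-Seoul (5): add — endpoints in different components.
Delhi-Riga (6): add — endpoints in different components.
Paris-Seoul (7): skip — Seoul and Paris already connected.
Cairo-Delhi (10): add — endpoints in different components.
Every non-tree edge has weight strictly greater than the heaviest edge on the tree path between its endpoints, so the MST is unique.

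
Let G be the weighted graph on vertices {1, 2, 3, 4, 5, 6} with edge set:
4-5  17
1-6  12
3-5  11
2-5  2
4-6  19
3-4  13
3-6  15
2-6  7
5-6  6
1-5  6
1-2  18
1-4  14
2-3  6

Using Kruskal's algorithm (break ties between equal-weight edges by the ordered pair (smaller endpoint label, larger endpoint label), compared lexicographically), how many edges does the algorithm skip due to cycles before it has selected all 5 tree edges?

3

Kruskal's algorithm — process edges by increasing weight (ties by edge label):
2-5 (2): add. Components now {1} {2,5} {3} {4} {6}
1-5 (6): add. Components now {1,2,5} {3} {4} {6}
2-3 (6): add. Components now {1,2,3,5} {4} {6}
5-6 (6): add. Components now {1,2,3,5,6} {4}
2-6 (7): skip — 2 and 6 already connected.
3-5 (11): skip — 3 and 5 already connected.
1-6 (12): skip — 1 and 6 already connected.
3-4 (13): add. Components now {1,2,3,4,5,6}
Edges rejected before the tree was complete: 3.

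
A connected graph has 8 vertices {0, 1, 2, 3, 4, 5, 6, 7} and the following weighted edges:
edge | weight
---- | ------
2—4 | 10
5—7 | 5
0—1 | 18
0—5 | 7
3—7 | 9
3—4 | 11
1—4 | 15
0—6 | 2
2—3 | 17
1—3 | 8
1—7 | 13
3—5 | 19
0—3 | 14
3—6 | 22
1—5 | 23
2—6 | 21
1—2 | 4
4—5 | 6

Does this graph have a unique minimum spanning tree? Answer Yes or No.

Kruskal's algorithm — process edges by increasing weight (ties by edge label):
0—6 (2): add — endpoints in different components.
1—2 (4): add — endpoints in different components.
5—7 (5): add — endpoints in different components.
4—5 (6): add — endpoints in different components.
0—5 (7): add — endpoints in different components.
1—3 (8): add — endpoints in different components.
3—7 (9): add — endpoints in different components.
Every non-tree edge has weight strictly greater than the heaviest edge on the tree path between its endpoints, so the MST is unique.

Yes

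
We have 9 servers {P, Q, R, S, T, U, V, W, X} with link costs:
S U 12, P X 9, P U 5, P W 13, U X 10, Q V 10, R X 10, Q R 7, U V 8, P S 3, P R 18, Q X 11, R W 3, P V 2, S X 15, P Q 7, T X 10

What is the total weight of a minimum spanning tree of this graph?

Sort edges by weight, then run Kruskal:
P V (2): add — endpoints in different components.
P S (3): add — endpoints in different components.
R W (3): add — endpoints in different components.
P U (5): add — endpoints in different components.
P Q (7): add — endpoints in different components.
Q R (7): add — endpoints in different components.
U V (8): skip — U and V already connected.
P X (9): add — endpoints in different components.
Q V (10): skip — Q and V already connected.
R X (10): skip — X and R already connected.
T X (10): add — endpoints in different components.
MST edges: P V, P S, R W, P U, P Q, Q R, P X, T X; total weight 2+3+3+5+7+7+9+10 = 46.

46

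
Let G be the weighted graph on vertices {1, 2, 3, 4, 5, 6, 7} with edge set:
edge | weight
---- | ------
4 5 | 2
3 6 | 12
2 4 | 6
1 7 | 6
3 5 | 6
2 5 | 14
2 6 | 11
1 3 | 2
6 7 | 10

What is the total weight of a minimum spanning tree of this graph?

Prim's algorithm from 2:
Step 1: cheapest edge leaving the tree is 2 4 (6); add 4.
Step 2: cheapest edge leaving the tree is 4 5 (2); add 5.
Step 3: cheapest edge leaving the tree is 3 5 (6); add 3.
Step 4: cheapest edge leaving the tree is 1 3 (2); add 1.
Step 5: cheapest edge leaving the tree is 1 7 (6); add 7.
Step 6: cheapest edge leaving the tree is 6 7 (10); add 6.
MST edges: 2 4, 4 5, 3 5, 1 3, 1 7, 6 7; total weight 6+2+6+2+6+10 = 32.

32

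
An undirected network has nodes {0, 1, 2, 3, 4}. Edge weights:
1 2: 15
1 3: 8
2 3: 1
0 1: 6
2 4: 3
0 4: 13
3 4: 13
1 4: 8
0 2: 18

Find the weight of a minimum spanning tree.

18

Kruskal's algorithm — process edges by increasing weight (ties by edge label):
2 3 (1): add. Components now {0} {1} {2,3} {4}
2 4 (3): add. Components now {0} {1} {2,3,4}
0 1 (6): add. Components now {0,1} {2,3,4}
1 3 (8): add. Components now {0,1,2,3,4}
MST edges: 2 3, 2 4, 0 1, 1 3; total weight 1+3+6+8 = 18.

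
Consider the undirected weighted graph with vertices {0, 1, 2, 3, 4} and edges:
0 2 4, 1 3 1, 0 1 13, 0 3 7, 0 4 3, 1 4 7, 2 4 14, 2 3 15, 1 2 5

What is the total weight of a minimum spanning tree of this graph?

13

Prim's algorithm from 0:
Step 1: cheapest edge leaving the tree is 0 4 (3); add 4.
Step 2: cheapest edge leaving the tree is 0 2 (4); add 2.
Step 3: cheapest edge leaving the tree is 1 2 (5); add 1.
Step 4: cheapest edge leaving the tree is 1 3 (1); add 3.
MST edges: 0 4, 0 2, 1 2, 1 3; total weight 3+4+5+1 = 13.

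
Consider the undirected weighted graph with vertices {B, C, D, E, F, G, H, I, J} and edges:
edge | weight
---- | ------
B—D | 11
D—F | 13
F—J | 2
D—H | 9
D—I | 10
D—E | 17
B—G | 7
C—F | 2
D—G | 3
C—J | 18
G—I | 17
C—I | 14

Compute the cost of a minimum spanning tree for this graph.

63

Kruskal's algorithm — process edges by increasing weight (ties by edge label):
C—F (2): add — endpoints in different components.
F—J (2): add — endpoints in different components.
D—G (3): add — endpoints in different components.
B—G (7): add — endpoints in different components.
D—H (9): add — endpoints in different components.
D—I (10): add — endpoints in different components.
B—D (11): skip — B and D already connected.
D—F (13): add — endpoints in different components.
C—I (14): skip — C and I already connected.
D—E (17): add — endpoints in different components.
MST edges: C—F, F—J, D—G, B—G, D—H, D—I, D—F, D—E; total weight 2+2+3+7+9+10+13+17 = 63.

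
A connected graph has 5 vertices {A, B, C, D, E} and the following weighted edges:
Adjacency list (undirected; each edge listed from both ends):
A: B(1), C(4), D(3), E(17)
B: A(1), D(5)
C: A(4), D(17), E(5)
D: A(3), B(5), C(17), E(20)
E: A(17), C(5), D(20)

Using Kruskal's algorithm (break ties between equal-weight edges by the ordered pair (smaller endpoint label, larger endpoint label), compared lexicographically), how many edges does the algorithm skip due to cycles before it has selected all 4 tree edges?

1

Kruskal: consider edges lightest-first.
A B (1): add — endpoints in different components.
A D (3): add — endpoints in different components.
A C (4): add — endpoints in different components.
B D (5): skip — B and D already connected.
C E (5): add — endpoints in different components.
Edges rejected before the tree was complete: 1.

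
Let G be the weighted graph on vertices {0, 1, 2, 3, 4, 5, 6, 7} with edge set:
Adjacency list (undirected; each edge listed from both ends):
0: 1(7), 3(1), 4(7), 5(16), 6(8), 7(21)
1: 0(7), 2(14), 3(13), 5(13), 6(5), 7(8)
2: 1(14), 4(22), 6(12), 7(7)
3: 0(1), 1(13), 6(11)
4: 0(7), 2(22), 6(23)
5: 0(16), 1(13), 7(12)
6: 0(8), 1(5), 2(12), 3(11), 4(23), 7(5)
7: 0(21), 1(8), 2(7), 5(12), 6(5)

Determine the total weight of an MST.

44

Kruskal's algorithm — process edges by increasing weight (ties by edge label):
0–3 (1): add — endpoints in different components.
1–6 (5): add — endpoints in different components.
6–7 (5): add — endpoints in different components.
0–1 (7): add — endpoints in different components.
0–4 (7): add — endpoints in different components.
2–7 (7): add — endpoints in different components.
0–6 (8): skip — 0 and 6 already connected.
1–7 (8): skip — 1 and 7 already connected.
3–6 (11): skip — 3 and 6 already connected.
2–6 (12): skip — 2 and 6 already connected.
5–7 (12): add — endpoints in different components.
MST edges: 0–3, 1–6, 6–7, 0–1, 0–4, 2–7, 5–7; total weight 1+5+5+7+7+7+12 = 44.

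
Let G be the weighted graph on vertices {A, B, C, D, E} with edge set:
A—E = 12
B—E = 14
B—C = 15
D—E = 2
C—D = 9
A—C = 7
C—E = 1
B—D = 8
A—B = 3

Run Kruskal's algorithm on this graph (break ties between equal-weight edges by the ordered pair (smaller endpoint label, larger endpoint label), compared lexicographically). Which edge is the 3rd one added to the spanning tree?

Sort edges by weight, then run Kruskal:
C—E (1): add — endpoints in different components.
D—E (2): add — endpoints in different components.
A—B (3): add — endpoints in different components.
A—C (7): add — endpoints in different components.
The 3rd edge added is A—B.

A-B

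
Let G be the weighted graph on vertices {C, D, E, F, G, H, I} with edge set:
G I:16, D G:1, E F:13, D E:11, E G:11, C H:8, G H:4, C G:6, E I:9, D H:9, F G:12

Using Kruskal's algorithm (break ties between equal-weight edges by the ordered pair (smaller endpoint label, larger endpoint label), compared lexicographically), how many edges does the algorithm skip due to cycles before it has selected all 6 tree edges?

Kruskal's algorithm — process edges by increasing weight (ties by edge label):
D G (1): add. Components now {C} {D,G} {E} {F} {H} {I}
G H (4): add. Components now {C} {D,G,H} {E} {F} {I}
C G (6): add. Components now {C,D,G,H} {E} {F} {I}
C H (8): skip — C and H already connected.
D H (9): skip — D and H already connected.
E I (9): add. Components now {C,D,G,H} {E,I} {F}
D E (11): add. Components now {C,D,E,G,H,I} {F}
E G (11): skip — E and G already connected.
F G (12): add. Components now {C,D,E,F,G,H,I}
Edges rejected before the tree was complete: 3.

3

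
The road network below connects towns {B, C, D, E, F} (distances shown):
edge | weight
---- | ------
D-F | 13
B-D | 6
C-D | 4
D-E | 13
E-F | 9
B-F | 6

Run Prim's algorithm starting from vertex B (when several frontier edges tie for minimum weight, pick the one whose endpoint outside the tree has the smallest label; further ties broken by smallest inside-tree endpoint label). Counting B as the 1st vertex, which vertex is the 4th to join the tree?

F

Prim's algorithm from B:
Step 1: cheapest edge leaving the tree is B-D (6); add D.
Step 2: cheapest edge leaving the tree is C-D (4); add C.
Step 3: cheapest edge leaving the tree is B-F (6); add F.
Step 4: cheapest edge leaving the tree is E-F (9); add E.
Vertex order: B, D, C, F, E. The 4th vertex is F.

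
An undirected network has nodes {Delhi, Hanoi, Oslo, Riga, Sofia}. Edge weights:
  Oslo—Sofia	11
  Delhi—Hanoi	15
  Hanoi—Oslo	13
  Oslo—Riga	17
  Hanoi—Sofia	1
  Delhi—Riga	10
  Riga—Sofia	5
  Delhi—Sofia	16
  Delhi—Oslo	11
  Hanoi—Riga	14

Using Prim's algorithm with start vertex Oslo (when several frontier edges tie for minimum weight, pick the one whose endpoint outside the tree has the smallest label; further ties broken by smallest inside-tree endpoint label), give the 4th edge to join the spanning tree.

Hanoi-Sofia

Prim's algorithm from Oslo:
Step 1: frontier [Delhi—Oslo 11, Oslo—Sofia 11, Hanoi—Oslo 13, Oslo—Riga 17] → take Delhi—Oslo (11); add Delhi.
Step 2: frontier [Delhi—Riga 10, Delhi—Hanoi 15, Delhi—Sofia 16, Oslo—Sofia 11, Hanoi—Oslo 13, Oslo—Riga 17] → take Delhi—Riga (10); add Riga.
Step 3: frontier [Delhi—Hanoi 15, Delhi—Sofia 16, Oslo—Sofia 11, Hanoi—Oslo 13, Riga—Sofia 5, Hanoi—Riga 14] → take Riga—Sofia (5); add Sofia.
Step 4: frontier [Delhi—Hanoi 15, Hanoi—Oslo 13, Hanoi—Riga 14, Hanoi—Sofia 1] → take Hanoi—Sofia (1); add Hanoi.
The 4th edge added is Hanoi—Sofia.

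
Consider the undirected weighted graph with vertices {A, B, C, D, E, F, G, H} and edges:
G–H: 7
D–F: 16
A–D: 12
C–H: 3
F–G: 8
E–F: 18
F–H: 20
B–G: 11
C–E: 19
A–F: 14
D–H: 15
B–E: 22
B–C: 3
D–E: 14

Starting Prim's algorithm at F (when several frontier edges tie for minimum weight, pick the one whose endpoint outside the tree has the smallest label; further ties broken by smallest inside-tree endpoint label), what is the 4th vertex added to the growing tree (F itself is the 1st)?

Prim, starting at F.
Step 1: cheapest edge leaving the tree is F–G (8); add G.
Step 2: cheapest edge leaving the tree is G–H (7); add H.
Step 3: cheapest edge leaving the tree is C–H (3); add C.
Step 4: cheapest edge leaving the tree is B–C (3); add B.
Step 5: cheapest edge leaving the tree is A–F (14); add A.
Step 6: cheapest edge leaving the tree is A–D (12); add D.
Step 7: cheapest edge leaving the tree is D–E (14); add E.
Vertex order: F, G, H, C, B, A, D, E. The 4th vertex is C.

C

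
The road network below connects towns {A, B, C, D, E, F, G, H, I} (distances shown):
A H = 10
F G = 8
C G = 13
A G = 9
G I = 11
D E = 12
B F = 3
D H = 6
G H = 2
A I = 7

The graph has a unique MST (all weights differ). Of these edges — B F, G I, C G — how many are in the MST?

2

Sort edges by weight, then run Kruskal:
G H (2): add — endpoints in different components.
B F (3): add — endpoints in different components.
D H (6): add — endpoints in different components.
A I (7): add — endpoints in different components.
F G (8): add — endpoints in different components.
A G (9): add — endpoints in different components.
A H (10): skip — A and H already connected.
G I (11): skip — G and I already connected.
D E (12): add — endpoints in different components.
C G (13): add — endpoints in different components.
MST edge set: {G H, B F, D H, A I, F G, A G, D E, C G}.
Of the listed edges, {B F, C G} are in the MST → 2.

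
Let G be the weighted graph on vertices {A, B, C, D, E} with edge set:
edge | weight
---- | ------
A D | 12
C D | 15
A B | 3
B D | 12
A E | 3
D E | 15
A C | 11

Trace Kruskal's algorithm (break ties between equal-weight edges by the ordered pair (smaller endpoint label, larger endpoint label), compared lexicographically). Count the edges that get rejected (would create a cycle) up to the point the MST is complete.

Kruskal: consider edges lightest-first.
A B (3): add. Components now {A,B} {C} {D} {E}
A E (3): add. Components now {A,B,E} {C} {D}
A C (11): add. Components now {A,B,C,E} {D}
A D (12): add. Components now {A,B,C,D,E}
Edges rejected before the tree was complete: 0.

0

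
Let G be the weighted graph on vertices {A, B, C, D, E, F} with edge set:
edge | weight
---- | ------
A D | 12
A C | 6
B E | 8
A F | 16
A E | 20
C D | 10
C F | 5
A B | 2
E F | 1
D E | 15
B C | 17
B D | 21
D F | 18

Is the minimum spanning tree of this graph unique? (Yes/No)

Kruskal's algorithm — process edges by increasing weight (ties by edge label):
E F (1): add. Components now {A} {B} {C} {D} {E,F}
A B (2): add. Components now {A,B} {C} {D} {E,F}
C F (5): add. Components now {A,B} {C,E,F} {D}
A C (6): add. Components now {A,B,C,E,F} {D}
B E (8): skip — B and E already connected.
C D (10): add. Components now {A,B,C,D,E,F}
Every non-tree edge has weight strictly greater than the heaviest edge on the tree path between its endpoints, so the MST is unique.

Yes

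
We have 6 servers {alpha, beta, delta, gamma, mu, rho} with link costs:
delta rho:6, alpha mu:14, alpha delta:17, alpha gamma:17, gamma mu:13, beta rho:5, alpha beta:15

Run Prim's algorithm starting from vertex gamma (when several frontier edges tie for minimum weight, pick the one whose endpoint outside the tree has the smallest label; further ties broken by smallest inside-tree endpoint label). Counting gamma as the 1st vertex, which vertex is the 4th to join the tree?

beta

Prim, starting at gamma.
Step 1: cheapest edge leaving the tree is gamma mu (13); add mu.
Step 2: cheapest edge leaving the tree is alpha mu (14); add alpha.
Step 3: cheapest edge leaving the tree is alpha beta (15); add beta.
Step 4: cheapest edge leaving the tree is beta rho (5); add rho.
Step 5: cheapest edge leaving the tree is delta rho (6); add delta.
Vertex order: gamma, mu, alpha, beta, rho, delta. The 4th vertex is beta.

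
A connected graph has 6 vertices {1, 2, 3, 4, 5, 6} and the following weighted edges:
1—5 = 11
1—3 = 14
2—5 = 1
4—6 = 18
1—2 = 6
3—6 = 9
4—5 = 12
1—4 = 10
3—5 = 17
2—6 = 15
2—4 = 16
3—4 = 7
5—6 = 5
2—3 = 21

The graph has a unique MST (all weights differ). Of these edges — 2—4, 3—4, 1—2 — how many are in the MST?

Sort edges by weight, then run Kruskal:
2—5 (1): add — endpoints in different components.
5—6 (5): add — endpoints in different components.
1—2 (6): add — endpoints in different components.
3—4 (7): add — endpoints in different components.
3—6 (9): add — endpoints in different components.
MST edge set: {2—5, 5—6, 1—2, 3—4, 3—6}.
Of the listed edges, {3—4, 1—2} are in the MST → 2.

2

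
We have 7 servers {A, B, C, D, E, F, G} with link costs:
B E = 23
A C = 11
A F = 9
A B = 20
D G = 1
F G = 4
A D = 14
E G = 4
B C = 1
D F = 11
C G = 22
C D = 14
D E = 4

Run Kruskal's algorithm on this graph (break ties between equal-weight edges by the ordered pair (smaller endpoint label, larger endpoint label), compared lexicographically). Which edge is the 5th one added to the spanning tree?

A-F

Sort edges by weight, then run Kruskal:
B C (1): add. Components now {A} {B,C} {D} {E} {F} {G}
D G (1): add. Components now {A} {B,C} {D,G} {E} {F}
D E (4): add. Components now {A} {B,C} {D,E,G} {F}
E G (4): skip — E and G already connected.
F G (4): add. Components now {A} {B,C} {D,E,F,G}
A F (9): add. Components now {A,D,E,F,G} {B,C}
A C (11): add. Components now {A,B,C,D,E,F,G}
The 5th edge added is A F.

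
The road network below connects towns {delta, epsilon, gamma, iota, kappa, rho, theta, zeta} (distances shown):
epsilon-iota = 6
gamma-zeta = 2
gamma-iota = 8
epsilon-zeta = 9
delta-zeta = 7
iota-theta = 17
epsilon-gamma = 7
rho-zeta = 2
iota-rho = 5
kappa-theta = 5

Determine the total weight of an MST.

44

Sort edges by weight, then run Kruskal:
gamma-zeta (2): add — endpoints in different components.
rho-zeta (2): add — endpoints in different components.
iota-rho (5): add — endpoints in different components.
kappa-theta (5): add — endpoints in different components.
epsilon-iota (6): add — endpoints in different components.
delta-zeta (7): add — endpoints in different components.
epsilon-gamma (7): skip — gamma and epsilon already connected.
gamma-iota (8): skip — iota and gamma already connected.
epsilon-zeta (9): skip — zeta and epsilon already connected.
iota-theta (17): add — endpoints in different components.
MST edges: gamma-zeta, rho-zeta, iota-rho, kappa-theta, epsilon-iota, delta-zeta, iota-theta; total weight 2+2+5+5+6+7+17 = 44.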